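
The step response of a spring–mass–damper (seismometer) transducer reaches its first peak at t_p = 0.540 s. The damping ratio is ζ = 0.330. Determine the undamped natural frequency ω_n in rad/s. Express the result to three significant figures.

ω_n ≈ 6.16 rad/s

Peak time t_p = π/ω_d, so ω_d = π/t_p = π/0.540 = 5.82 rad/s.
ω_n = ω_d/√(1−ζ²) = 5.82/√0.891 = 6.16 rad/s.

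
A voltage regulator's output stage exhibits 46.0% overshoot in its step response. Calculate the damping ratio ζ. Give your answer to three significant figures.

ζ = −ln(OS)/√(π² + (ln OS)²). With OS = 0.460, ln OS = −0.7765 and ζ = 0.7765/3.236 = 0.240.

ζ ≈ 0.240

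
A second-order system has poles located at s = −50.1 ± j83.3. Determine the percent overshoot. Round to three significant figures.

With σ = 50.1, ω_d = 83.3: ω_n = √(σ²+ω_d²) = 97.2 rad/s, ζ = σ/ω_n = 0.515.
%OS = 100·exp(−πζ/√(1−ζ²)) = 15.1%.

%OS ≈ 15.1%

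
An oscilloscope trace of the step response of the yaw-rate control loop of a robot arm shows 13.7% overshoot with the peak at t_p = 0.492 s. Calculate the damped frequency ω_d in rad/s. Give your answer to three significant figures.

t_p = π/ω_d, so ω_d = π/0.492 = 6.39 rad/s.

ω_d ≈ 6.39 rad/s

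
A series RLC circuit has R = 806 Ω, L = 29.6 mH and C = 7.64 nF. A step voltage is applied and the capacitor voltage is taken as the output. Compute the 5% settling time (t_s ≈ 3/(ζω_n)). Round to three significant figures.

For a series RLC circuit (capacitor voltage as output), ω_n = 1/√(LC) = 1/√(29.6 mH · 7.64 nF) = 66500 rad/s.
ζ = (R/2)·√(C/L) = (806/2)·√(7.64 nF/29.6 mH) = 0.205.
t_s ≈ 3/(ζω_n) = 0.000220 s.

t_s ≈ 0.000220 s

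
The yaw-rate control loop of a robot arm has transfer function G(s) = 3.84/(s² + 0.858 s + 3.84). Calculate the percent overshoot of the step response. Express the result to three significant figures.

Matching coefficients with s² + 2ζω_n s + ω_n² gives ω_n² = 3.84 ⇒ ω_n = 1.96 rad/s, and ζ = 0.858/(2ω_n) = 0.219.
Overshoot: exp(−π·0.219/√(1−0.219²)) = 0.494, i.e. 49.4%.

%OS ≈ 49.4%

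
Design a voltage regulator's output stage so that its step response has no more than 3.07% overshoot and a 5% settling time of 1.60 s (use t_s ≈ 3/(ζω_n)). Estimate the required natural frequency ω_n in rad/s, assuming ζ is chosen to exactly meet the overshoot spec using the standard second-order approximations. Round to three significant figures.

Inverting the overshoot relation: ζ = |ln 0.0307|/√(π² + ln²0.0307) = 0.743.
Then ω_n = 3/(ζ t_s) = 3/(0.743 × 1.60) = 2.52 rad/s.

ω_n ≈ 2.52 rad/s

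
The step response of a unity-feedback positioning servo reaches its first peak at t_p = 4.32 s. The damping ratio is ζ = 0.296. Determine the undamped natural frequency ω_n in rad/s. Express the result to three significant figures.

ω_n ≈ 0.761 rad/s

Peak time t_p = π/ω_d, so ω_d = π/t_p = π/4.32 = 0.727 rad/s.
ω_n = ω_d/√(1−ζ²) = 0.727/√0.912 = 0.761 rad/s.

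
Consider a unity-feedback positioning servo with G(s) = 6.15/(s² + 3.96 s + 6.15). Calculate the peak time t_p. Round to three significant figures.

Matching coefficients with s² + 2ζω_n s + ω_n² gives ω_n² = 6.15 ⇒ ω_n = 2.48 rad/s, and ζ = 3.96/(2ω_n) = 0.798.
ω_d = ω_n√(1−ζ²) = 1.49 rad/s. Then t_p = π/ω_d = 2.10 s.

t_p ≈ 2.10 s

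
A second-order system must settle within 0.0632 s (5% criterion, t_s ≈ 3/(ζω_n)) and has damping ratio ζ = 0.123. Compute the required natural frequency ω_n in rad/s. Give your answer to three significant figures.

Rearranging t_s ≈ 3/(ζω_n) gives ω_n = 3/(ζ·t_s) = 3/(0.123 × 0.0632) = 386 rad/s.

ω_n ≈ 386 rad/s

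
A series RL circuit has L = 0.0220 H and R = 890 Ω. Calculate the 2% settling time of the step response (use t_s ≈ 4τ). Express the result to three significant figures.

τ = L/R = 0.0220/890 = 0.0000247 s.
t_s ≈ 4τ = 0.0000989 s.

t_s ≈ 0.0000989 s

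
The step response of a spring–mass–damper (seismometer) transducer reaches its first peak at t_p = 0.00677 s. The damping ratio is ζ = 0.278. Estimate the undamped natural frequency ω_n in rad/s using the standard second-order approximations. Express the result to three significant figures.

Peak time t_p = π/ω_d, so ω_d = π/t_p = π/0.00677 = 464 rad/s.
ω_n = ω_d/√(1−ζ²) = 464/√0.923 = 483 rad/s.

ω_n ≈ 483 rad/s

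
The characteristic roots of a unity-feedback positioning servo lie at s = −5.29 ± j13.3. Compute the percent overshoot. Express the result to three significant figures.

%OS ≈ 28.7%

With σ = 5.29, ω_d = 13.3: ω_n = √(σ²+ω_d²) = 14.3 rad/s, ζ = σ/ω_n = 0.370.
%OS = 100·exp(−πζ/√(1−ζ²)) = 28.7%.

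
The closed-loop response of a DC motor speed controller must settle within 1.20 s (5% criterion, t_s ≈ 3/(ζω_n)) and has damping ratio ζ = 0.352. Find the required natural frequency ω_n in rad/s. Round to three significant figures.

Rearranging t_s ≈ 3/(ζω_n) gives ω_n = 3/(ζ·t_s) = 3/(0.352 × 1.20) = 7.10 rad/s.

ω_n ≈ 7.10 rad/s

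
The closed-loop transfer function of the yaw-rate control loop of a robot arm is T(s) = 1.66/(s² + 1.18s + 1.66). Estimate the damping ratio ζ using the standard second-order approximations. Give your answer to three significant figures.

Comparing the denominator to s² + 2ζω_n s + ω_n²: ω_n = √1.66 = 1.29 rad/s, and 2ζω_n = 1.18 so ζ = 1.18/(2·1.29) = 0.458.

ζ ≈ 0.458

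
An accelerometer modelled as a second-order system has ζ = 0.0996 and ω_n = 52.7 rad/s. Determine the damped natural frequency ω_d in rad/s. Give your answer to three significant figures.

ω_d = ω_n√(1−ζ²) = 52.7·√0.990 = 52.4 rad/s.

ω_d ≈ 52.4 rad/s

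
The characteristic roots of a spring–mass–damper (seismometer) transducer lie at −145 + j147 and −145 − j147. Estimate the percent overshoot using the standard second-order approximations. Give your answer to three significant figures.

%OS ≈ 4.51%

With σ = 145, ω_d = 147: ω_n = √(σ²+ω_d²) = 206 rad/s, ζ = σ/ω_n = 0.702.
Overshoot: exp(−π·0.702/√(1−0.702²)) = 0.0451, i.e. 4.51%.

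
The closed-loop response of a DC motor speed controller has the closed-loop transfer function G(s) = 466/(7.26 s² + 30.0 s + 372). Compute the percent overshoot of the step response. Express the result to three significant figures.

Dividing through by 7.26: denominator becomes s² + 4.132 s + 51.24.
So ω_n = √51.24 = 7.16 rad/s and ζ = 4.132/(2·7.16) = 0.289.
%OS = 100·exp(−πζ/√(1−ζ²)) = 38.8%.

%OS ≈ 38.8%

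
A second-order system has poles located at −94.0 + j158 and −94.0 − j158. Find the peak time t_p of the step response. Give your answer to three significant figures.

t_p ≈ 0.0199 s

t_p = π/ω_d with ω_d = 158 (the imaginary part), so t_p = 0.0199 s.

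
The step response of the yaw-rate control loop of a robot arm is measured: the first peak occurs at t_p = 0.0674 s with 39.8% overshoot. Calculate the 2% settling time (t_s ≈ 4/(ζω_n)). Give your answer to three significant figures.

The overshoot fixes ζ = −ln(OS)/√(π²+ln²(OS)) = 0.281.
t_p = π/ω_d ⇒ ω_d = 46.6 rad/s; then ω_n = ω_d/√(1−ζ²) = 48.6 rad/s.
t_s ≈ 4/(ζω_n) = 4/(0.281·48.6) = 0.293 s.

t_s ≈ 0.293 s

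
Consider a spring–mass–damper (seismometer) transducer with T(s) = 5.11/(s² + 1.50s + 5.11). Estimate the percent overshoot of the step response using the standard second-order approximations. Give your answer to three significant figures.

Comparing the denominator to s² + 2ζω_n s + ω_n²: ω_n = √5.11 = 2.26 rad/s, and 2ζω_n = 1.50 so ζ = 1.50/(2·2.26) = 0.332.
Overshoot: exp(−π·0.332/√(1−0.332²)) = 0.331, i.e. 33.1%.

%OS ≈ 33.1%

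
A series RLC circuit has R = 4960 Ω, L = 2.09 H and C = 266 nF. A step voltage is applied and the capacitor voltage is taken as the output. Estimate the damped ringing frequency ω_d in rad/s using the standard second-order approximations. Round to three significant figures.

ω_d ≈ 625 rad/s

For a series RLC circuit (capacitor voltage as output), ω_n = 1/√(LC) = 1/√(2.09 H · 266 nF) = 1340 rad/s.
ζ = (R/2)·√(C/L) = (4960/2)·√(266 nF/2.09 H) = 0.885.
ω_d = ω_n√(1−ζ²) = 625 rad/s.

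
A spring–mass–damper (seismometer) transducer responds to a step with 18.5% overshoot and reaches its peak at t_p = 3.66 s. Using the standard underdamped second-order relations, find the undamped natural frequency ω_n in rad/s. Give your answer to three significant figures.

ζ from %OS: ζ = |ln 0.185|/√(π²+ln²0.185) = 0.473.
From t_p = π/ω_d, ω_d = π/3.66 = 0.858 rad/s, so ω_n = ω_d/√(1−ζ²) = 0.974 rad/s.

ω_n ≈ 0.974 rad/s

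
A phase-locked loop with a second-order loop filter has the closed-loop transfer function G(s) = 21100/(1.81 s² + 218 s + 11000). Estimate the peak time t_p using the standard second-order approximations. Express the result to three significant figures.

t_p ≈ 0.0635 s

Dividing through by 1.81: denominator becomes s² + 120.4 s + 6077.
So ω_n = √6077 = 78.0 rad/s and ζ = 120.4/(2·78.0) = 0.772.
ω_d = ω_n√(1−ζ²) = 49.5 rad/s. t_p = π/ω_d = 0.0635 s.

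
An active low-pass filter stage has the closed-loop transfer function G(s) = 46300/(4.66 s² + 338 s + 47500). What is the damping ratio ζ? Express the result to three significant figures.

ζ ≈ 0.359

Dividing through by 4.66: denominator becomes s² + 72.53 s + 10190.
So ω_n = √10190 = 101 rad/s and ζ = 72.53/(2·101) = 0.359.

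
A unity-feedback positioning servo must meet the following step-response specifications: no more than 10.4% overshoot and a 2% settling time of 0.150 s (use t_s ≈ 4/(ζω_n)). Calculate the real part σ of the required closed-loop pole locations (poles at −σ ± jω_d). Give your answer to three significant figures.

σ ≈ 26.7

The settling-time spec alone fixes σ = ζω_n = 4/t_s = 4/0.150 = 26.7.
(Overshoot then fixes ζ = 0.585 and hence ω_d = σ·√(1−ζ²)/ζ = 37.0 rad/s.)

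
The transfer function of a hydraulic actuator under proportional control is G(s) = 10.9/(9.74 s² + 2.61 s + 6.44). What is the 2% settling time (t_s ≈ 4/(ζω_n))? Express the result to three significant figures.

t_s ≈ 29.9 s

Dividing through by 9.74: denominator becomes s² + 0.2680 s + 0.6612.
So ω_n = √0.6612 = 0.813 rad/s and ζ = 0.2680/(2·0.813) = 0.165.
t_s ≈ 4/(ζω_n) = 29.9 s.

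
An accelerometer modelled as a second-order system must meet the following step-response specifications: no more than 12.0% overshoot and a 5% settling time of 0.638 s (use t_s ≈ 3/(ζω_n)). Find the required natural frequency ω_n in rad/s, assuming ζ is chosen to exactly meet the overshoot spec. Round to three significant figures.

ω_n ≈ 8.41 rad/s

ζ = −ln(OS)/√(π² + (ln OS)²). With OS = 0.120, ln OS = −2.120 and ζ = 2.120/3.790 = 0.559.
From t_s ≈ 3/(ζω_n): ω_n = 3/(ζ·t_s) = 3/(0.559·0.638) = 8.41 rad/s.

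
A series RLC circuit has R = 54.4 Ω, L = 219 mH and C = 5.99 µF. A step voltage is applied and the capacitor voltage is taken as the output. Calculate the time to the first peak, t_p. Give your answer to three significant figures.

t_p ≈ 0.00364 s

For a series RLC circuit (capacitor voltage as output), ω_n = 1/√(LC) = 1/√(219 mH · 5.99 µF) = 873 rad/s.
ζ = (R/2)·√(C/L) = (54.4/2)·√(5.99 µF/219 mH) = 0.142.
ω_d = ω_n√(1−ζ²) = 864 rad/s. t_p = π/ω_d = 0.00364 s.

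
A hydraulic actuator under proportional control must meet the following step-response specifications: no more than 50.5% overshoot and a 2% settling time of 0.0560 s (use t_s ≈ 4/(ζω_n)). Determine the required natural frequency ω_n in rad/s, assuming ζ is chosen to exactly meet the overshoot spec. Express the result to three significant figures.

From %OS = 100·exp(−πζ/√(1−ζ²)), invert to get ζ = −ln(OS)/√(π² + ln²(OS)) with OS = 0.505.
−ln 0.505 = 0.6832, so ζ = 0.6832/√(π² + 0.4668) = 0.213.
From t_s ≈ 4/(ζω_n): ω_n = 4/(ζ·t_s) = 4/(0.213·0.0560) = 336 rad/s.

ω_n ≈ 336 rad/s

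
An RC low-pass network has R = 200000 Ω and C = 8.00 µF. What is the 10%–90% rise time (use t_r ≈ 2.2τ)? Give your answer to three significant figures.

τ = RC = 200000 × 8.00 µF = 1.60 s.
t_r ≈ 2.2τ = 3.52 s.

t_r ≈ 3.52 s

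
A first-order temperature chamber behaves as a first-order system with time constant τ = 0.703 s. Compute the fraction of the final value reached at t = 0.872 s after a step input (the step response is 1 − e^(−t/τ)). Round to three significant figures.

y(t)/y_∞ = 1 − e^(−t/τ) = 1 − e^(−0.872/0.703) = 1 − e^(−1.24) = 0.711.

y/y_∞ ≈ 0.711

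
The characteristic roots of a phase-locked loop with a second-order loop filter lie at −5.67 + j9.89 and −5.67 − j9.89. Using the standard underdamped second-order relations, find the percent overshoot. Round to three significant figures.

%OS ≈ 16.5%

|pole| = ω_n = √(5.67² + 9.89²) = 11.4 rad/s; ζ = cos θ = σ/ω_n = 0.497.
%OS = 100·exp(−πζ/√(1−ζ²)) = 16.5%.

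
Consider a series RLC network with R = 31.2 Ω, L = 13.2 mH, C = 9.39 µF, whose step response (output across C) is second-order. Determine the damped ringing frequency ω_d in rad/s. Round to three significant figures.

For a series RLC circuit (capacitor voltage as output), ω_n = 1/√(LC) = 1/√(13.2 mH · 9.39 µF) = 2840 rad/s.
ζ = (R/2)·√(C/L) = (31.2/2)·√(9.39 µF/13.2 mH) = 0.416.
The damped frequency ω_d = ω_n√(1−ζ²) = 2580 rad/s.

ω_d ≈ 2580 rad/s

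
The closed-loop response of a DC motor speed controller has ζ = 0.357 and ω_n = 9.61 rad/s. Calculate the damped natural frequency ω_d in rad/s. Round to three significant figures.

ω_d ≈ 8.98 rad/s

ω_d = ω_n√(1−ζ²) = 9.61·√0.873 = 8.98 rad/s.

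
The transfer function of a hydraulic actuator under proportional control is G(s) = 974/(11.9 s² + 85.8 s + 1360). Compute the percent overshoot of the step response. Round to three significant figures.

Dividing through by 11.9: denominator becomes s² + 7.210 s + 114.3.
So ω_n = √114.3 = 10.7 rad/s and ζ = 7.210/(2·10.7) = 0.337.
%OS = 100 e^{−πζ/√(1−ζ²)} with ζ = 0.337 gives 32.5%.

%OS ≈ 32.5%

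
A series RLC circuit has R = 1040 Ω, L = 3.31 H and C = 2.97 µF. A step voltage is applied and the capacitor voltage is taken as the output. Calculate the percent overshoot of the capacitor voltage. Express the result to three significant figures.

%OS ≈ 16.9%

For a series RLC circuit (capacitor voltage as output), ω_n = 1/√(LC) = 1/√(3.31 H · 2.97 µF) = 319 rad/s.
ζ = (R/2)·√(C/L) = (1040/2)·√(2.97 µF/3.31 H) = 0.493.
Overshoot: exp(−π·0.493/√(1−0.493²)) = 0.169, i.e. 16.9%.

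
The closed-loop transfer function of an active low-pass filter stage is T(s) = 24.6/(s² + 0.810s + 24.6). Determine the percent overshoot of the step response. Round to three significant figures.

%OS ≈ 77.3%

Comparing the denominator to s² + 2ζω_n s + ω_n²: ω_n = √24.6 = 4.96 rad/s, and 2ζω_n = 0.810 so ζ = 0.810/(2·4.96) = 0.0817.
Overshoot: exp(−π·0.0817/√(1−0.0817²)) = 0.773, i.e. 77.3%.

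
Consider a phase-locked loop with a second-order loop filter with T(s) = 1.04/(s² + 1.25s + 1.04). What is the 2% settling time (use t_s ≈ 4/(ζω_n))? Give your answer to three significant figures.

t_s ≈ 6.40 s

ω_n = √1.04 = 1.02 rad/s; ζ = 1.25/(2·1.02) = 0.613.
t_s ≈ 4/(ζω_n) = 4/(0.613·1.02) = 6.40 s.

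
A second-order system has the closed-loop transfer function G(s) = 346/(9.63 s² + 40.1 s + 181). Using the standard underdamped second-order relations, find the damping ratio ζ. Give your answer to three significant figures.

ζ ≈ 0.480

Dividing through by 9.63: denominator becomes s² + 4.164 s + 18.80.
So ω_n = √18.80 = 4.34 rad/s and ζ = 4.164/(2·4.34) = 0.480.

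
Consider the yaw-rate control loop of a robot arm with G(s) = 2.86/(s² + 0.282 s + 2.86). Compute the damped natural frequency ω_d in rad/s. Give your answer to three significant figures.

Comparing the denominator to s² + 2ζω_n s + ω_n²: ω_n = √2.86 = 1.69 rad/s, and 2ζω_n = 0.282 so ζ = 0.282/(2·1.69) = 0.0834.
The damped frequency ω_d = ω_n√(1−ζ²) = 1.69 rad/s.

ω_d ≈ 1.69 rad/s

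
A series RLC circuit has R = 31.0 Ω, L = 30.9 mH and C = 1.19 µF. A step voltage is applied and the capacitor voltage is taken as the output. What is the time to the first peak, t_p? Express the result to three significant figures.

t_p ≈ 0.000605 s

For a series RLC circuit (capacitor voltage as output), ω_n = 1/√(LC) = 1/√(30.9 mH · 1.19 µF) = 5210 rad/s.
ζ = (R/2)·√(C/L) = (31.0/2)·√(1.19 µF/30.9 mH) = 0.0962.
ω_d = 5210·√(1 − 0.0962²) = 5190 rad/s. t_p = π/ω_d = 0.000605 s.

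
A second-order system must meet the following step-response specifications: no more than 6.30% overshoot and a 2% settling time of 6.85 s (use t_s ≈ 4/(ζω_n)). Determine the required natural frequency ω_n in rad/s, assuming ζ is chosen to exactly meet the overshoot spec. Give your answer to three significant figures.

ζ = −ln(OS)/√(π² + (ln OS)²). With OS = 0.0630, ln OS = −2.765 and ζ = 2.765/4.185 = 0.661.
From t_s ≈ 4/(ζω_n): ω_n = 4/(ζ·t_s) = 4/(0.661·6.85) = 0.884 rad/s.

ω_n ≈ 0.884 rad/s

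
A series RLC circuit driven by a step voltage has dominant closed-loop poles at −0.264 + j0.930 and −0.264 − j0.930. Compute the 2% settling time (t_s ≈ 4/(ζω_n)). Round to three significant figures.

t_s ≈ 15.2 s

For poles at −σ ± jω_d, ζω_n = σ = 0.264, so t_s ≈ 4/σ = 15.2 s.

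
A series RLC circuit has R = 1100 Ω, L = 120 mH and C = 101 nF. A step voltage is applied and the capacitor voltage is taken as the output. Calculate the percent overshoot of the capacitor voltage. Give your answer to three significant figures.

%OS ≈ 15.9%

For a series RLC circuit (capacitor voltage as output), ω_n = 1/√(LC) = 1/√(120 mH · 101 nF) = 9080 rad/s.
ζ = (R/2)·√(C/L) = (1100/2)·√(101 nF/120 mH) = 0.505.
%OS = 100 e^{−πζ/√(1−ζ²)} with ζ = 0.505 gives 15.9%.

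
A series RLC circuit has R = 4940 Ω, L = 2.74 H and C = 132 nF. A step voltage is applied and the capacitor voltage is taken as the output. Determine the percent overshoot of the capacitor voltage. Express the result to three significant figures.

%OS ≈ 13.2%

For a series RLC circuit (capacitor voltage as output), ω_n = 1/√(LC) = 1/√(2.74 H · 132 nF) = 1660 rad/s.
ζ = (R/2)·√(C/L) = (4940/2)·√(132 nF/2.74 H) = 0.542.
%OS = 100 e^{−πζ/√(1−ζ²)} with ζ = 0.542 gives 13.2%.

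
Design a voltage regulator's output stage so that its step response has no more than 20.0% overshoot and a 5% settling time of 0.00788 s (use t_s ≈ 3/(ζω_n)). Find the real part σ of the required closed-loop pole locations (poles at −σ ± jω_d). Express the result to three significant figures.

σ ≈ 381

The settling-time spec alone fixes σ = ζω_n = 3/t_s = 3/0.00788 = 381.
(Overshoot then fixes ζ = 0.456 and hence ω_d = σ·√(1−ζ²)/ζ = 743 rad/s.)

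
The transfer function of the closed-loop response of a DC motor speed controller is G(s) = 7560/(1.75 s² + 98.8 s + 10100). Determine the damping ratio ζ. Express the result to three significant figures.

ζ ≈ 0.372

Dividing through by 1.75: denominator becomes s² + 56.46 s + 5771.
So ω_n = √5771 = 76.0 rad/s and ζ = 56.46/(2·76.0) = 0.372.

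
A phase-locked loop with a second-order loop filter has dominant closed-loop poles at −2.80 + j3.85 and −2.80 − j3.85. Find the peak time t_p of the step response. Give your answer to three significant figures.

t_p = π/ω_d with ω_d = 3.85 (the imaginary part), so t_p = 0.816 s.

t_p ≈ 0.816 s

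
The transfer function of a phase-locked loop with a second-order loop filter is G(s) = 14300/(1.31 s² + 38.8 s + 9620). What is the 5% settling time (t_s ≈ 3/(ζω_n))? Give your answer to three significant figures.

Dividing through by 1.31: denominator becomes s² + 29.62 s + 7344.
So ω_n = √7344 = 85.7 rad/s and ζ = 29.62/(2·85.7) = 0.173.
t_s ≈ 3/(ζω_n) = 0.203 s.

t_s ≈ 0.203 s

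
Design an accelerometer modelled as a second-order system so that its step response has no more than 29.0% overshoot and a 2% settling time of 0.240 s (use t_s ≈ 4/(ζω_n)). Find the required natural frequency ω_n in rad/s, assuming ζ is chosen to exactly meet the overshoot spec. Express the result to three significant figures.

ζ = −ln(OS)/√(π² + (ln OS)²). With OS = 0.290, ln OS = −1.238 and ζ = 1.238/3.377 = 0.367.
From t_s ≈ 4/(ζω_n): ω_n = 4/(ζ·t_s) = 4/(0.367·0.240) = 45.5 rad/s.

ω_n ≈ 45.5 rad/s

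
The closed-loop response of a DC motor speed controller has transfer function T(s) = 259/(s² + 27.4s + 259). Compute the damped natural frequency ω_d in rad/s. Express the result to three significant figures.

ω_n = √259 = 16.1 rad/s; ζ = 27.4/(2·16.1) = 0.851.
The damped frequency ω_d = ω_n√(1−ζ²) = 8.44 rad/s.

ω_d ≈ 8.44 rad/s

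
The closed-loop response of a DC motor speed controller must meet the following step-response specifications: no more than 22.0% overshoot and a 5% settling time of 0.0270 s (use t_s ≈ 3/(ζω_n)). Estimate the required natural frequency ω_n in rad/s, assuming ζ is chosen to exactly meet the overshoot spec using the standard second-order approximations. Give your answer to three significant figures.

Inverting the overshoot relation: ζ = |ln 0.220|/√(π² + ln²0.220) = 0.434.
From t_s ≈ 3/(ζω_n): ω_n = 3/(ζ·t_s) = 3/(0.434·0.0270) = 256 rad/s.

ω_n ≈ 256 rad/s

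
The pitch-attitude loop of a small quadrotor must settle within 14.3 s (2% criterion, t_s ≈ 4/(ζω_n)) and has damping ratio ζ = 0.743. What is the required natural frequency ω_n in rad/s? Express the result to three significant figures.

ω_n ≈ 0.376 rad/s

Rearranging t_s ≈ 4/(ζω_n) gives ω_n = 4/(ζ·t_s) = 4/(0.743 × 14.3) = 0.376 rad/s.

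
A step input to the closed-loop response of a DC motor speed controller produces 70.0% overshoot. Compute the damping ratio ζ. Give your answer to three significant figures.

ζ ≈ 0.113

From %OS = 100·exp(−πζ/√(1−ζ²)), invert to get ζ = −ln(OS)/√(π² + ln²(OS)) with OS = 0.700.
−ln 0.700 = 0.3567, so ζ = 0.3567/√(π² + 0.1272) = 0.113.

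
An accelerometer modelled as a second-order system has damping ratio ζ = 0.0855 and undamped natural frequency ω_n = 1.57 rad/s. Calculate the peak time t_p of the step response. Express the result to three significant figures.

t_p ≈ 2.01 s

The damped frequency is ω_d = ω_n√(1−ζ²) = 1.57·√(1−0.00731) = 1.56 rad/s.
Peak time t_p = π/ω_d = π/1.56 = 2.01 s.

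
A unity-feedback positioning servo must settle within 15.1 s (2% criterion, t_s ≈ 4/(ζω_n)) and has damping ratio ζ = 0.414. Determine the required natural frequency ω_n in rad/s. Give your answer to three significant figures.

Rearranging t_s ≈ 4/(ζω_n) gives ω_n = 4/(ζ·t_s) = 4/(0.414 × 15.1) = 0.640 rad/s.

ω_n ≈ 0.640 rad/s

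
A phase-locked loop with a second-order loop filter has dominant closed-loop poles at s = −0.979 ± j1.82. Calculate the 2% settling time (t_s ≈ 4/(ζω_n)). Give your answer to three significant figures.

For poles at −σ ± jω_d, ζω_n = σ = 0.979, so t_s ≈ 4/σ = 4.09 s.

t_s ≈ 4.09 s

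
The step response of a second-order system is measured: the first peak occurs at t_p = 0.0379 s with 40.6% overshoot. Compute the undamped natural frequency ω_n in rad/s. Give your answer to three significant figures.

ζ from %OS: ζ = |ln 0.406|/√(π²+ln²0.406) = 0.276.
t_p = π/ω_d ⇒ ω_d = 82.9 rad/s; then ω_n = ω_d/√(1−ζ²) = 86.2 rad/s.

ω_n ≈ 86.2 rad/s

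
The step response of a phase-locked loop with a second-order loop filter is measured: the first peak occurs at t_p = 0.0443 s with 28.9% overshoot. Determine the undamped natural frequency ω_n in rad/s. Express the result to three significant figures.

ζ from %OS: ζ = |ln 0.289|/√(π²+ln²0.289) = 0.367.
From t_p = π/ω_d, ω_d = π/0.0443 = 70.9 rad/s, so ω_n = ω_d/√(1−ζ²) = 76.3 rad/s.

ω_n ≈ 76.3 rad/s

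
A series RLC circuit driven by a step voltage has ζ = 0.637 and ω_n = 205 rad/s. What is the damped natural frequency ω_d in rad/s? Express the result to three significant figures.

ω_d = ω_n√(1−ζ²) = 205·√0.594 = 158 rad/s.

ω_d ≈ 158 rad/s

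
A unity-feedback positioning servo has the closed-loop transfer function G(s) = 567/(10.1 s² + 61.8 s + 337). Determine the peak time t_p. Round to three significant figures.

Dividing through by 10.1: denominator becomes s² + 6.119 s + 33.37.
So ω_n = √33.37 = 5.78 rad/s and ζ = 6.119/(2·5.78) = 0.530.
ω_d = ω_n√(1−ζ²) = 4.90 rad/s. t_p = π/ω_d = 0.641 s.

t_p ≈ 0.641 s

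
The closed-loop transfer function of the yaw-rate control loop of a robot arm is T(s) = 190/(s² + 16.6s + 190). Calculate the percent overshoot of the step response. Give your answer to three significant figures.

Comparing the denominator to s² + 2ζω_n s + ω_n²: ω_n = √190 = 13.8 rad/s, and 2ζω_n = 16.6 so ζ = 16.6/(2·13.8) = 0.602.
Overshoot: exp(−π·0.602/√(1−0.602²)) = 0.0935, i.e. 9.35%.

%OS ≈ 9.35%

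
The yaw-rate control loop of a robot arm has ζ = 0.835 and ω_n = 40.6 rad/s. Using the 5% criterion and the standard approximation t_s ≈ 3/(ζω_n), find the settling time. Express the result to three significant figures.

t_s ≈ 3/(ζω_n) = 3/(0.835 × 40.6) = 0.0885 s.

t_s ≈ 0.0885 s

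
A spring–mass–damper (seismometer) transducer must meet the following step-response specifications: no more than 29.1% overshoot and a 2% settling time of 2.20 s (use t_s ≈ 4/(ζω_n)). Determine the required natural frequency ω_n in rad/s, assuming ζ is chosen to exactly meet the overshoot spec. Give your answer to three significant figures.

ω_n ≈ 4.97 rad/s

Inverting the overshoot relation: ζ = |ln 0.291|/√(π² + ln²0.291) = 0.366.
From t_s ≈ 4/(ζω_n): ω_n = 4/(ζ·t_s) = 4/(0.366·2.20) = 4.97 rad/s.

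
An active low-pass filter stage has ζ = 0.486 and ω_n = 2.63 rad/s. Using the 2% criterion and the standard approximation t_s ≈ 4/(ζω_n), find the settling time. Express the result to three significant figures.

t_s ≈ 3.13 s

t_s ≈ 4/(ζω_n) = 4/(0.486 × 2.63) = 3.13 s.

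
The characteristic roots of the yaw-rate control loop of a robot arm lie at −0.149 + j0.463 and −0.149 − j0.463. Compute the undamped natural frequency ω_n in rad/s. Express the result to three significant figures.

ω_n ≈ 0.486 rad/s

With σ = 0.149, ω_d = 0.463: ω_n = √(σ²+ω_d²) = 0.486 rad/s, ζ = σ/ω_n = 0.306.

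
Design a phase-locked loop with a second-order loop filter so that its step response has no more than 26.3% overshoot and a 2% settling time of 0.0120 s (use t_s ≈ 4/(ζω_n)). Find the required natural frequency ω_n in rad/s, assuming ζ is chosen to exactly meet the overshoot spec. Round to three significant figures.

ζ = −ln(OS)/√(π² + (ln OS)²). With OS = 0.263, ln OS = −1.336 and ζ = 1.336/3.414 = 0.391.
Then ω_n = 4/(ζ t_s) = 4/(0.391 × 0.0120) = 852 rad/s.

ω_n ≈ 852 rad/s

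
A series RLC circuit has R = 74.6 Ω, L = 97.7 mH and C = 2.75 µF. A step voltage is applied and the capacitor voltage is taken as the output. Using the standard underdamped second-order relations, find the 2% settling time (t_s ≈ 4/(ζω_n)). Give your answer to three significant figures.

t_s ≈ 0.0105 s

For a series RLC circuit (capacitor voltage as output), ω_n = 1/√(LC) = 1/√(97.7 mH · 2.75 µF) = 1930 rad/s.
ζ = (R/2)·√(C/L) = (74.6/2)·√(2.75 µF/97.7 mH) = 0.198.
t_s ≈ 4/(ζω_n) = 0.0105 s.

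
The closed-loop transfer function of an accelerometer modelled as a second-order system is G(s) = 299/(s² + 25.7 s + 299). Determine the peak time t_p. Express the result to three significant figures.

t_p ≈ 0.272 s

Comparing the denominator to s² + 2ζω_n s + ω_n²: ω_n = √299 = 17.3 rad/s, and 2ζω_n = 25.7 so ζ = 25.7/(2·17.3) = 0.743.
ω_d = ω_n√(1−ζ²) = 11.6 rad/s. Then t_p = π/ω_d = 0.272 s.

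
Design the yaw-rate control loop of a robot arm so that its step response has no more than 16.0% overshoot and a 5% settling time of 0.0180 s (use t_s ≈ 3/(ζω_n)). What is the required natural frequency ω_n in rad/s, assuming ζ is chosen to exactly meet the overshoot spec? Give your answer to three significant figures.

Inverting the overshoot relation: ζ = |ln 0.160|/√(π² + ln²0.160) = 0.504.
From t_s ≈ 3/(ζω_n): ω_n = 3/(ζ·t_s) = 3/(0.504·0.0180) = 331 rad/s.

ω_n ≈ 331 rad/s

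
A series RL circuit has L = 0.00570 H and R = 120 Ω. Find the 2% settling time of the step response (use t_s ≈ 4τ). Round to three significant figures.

t_s ≈ 0.000190 s

τ = L/R = 0.00570/120 = 0.0000475 s.
t_s ≈ 4τ = 0.000190 s.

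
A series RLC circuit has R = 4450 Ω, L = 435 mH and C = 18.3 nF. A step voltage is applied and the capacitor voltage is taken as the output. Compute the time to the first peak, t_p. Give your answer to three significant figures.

t_p ≈ 0.000315 s

For a series RLC circuit (capacitor voltage as output), ω_n = 1/√(LC) = 1/√(435 mH · 18.3 nF) = 11200 rad/s.
ζ = (R/2)·√(C/L) = (4450/2)·√(18.3 nF/435 mH) = 0.456.
ω_d = 11200·√(1 − 0.456²) = 9970 rad/s. t_p = π/ω_d = 0.000315 s.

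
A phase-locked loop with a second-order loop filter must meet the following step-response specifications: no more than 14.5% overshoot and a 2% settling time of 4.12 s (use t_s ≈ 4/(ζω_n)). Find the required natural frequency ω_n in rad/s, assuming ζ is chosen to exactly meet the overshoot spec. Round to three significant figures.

From %OS = 100·exp(−πζ/√(1−ζ²)), invert to get ζ = −ln(OS)/√(π² + ln²(OS)) with OS = 0.145.
−ln 0.145 = 1.931, so ζ = 1.931/√(π² + 3.729) = 0.524.
Then ω_n = 4/(ζ t_s) = 4/(0.524 × 4.12) = 1.85 rad/s.

ω_n ≈ 1.85 rad/s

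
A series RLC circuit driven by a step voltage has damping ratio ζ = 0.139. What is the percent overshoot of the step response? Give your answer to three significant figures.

%OS ≈ 64.3%

For an underdamped second-order system, %OS = 100·exp(−πζ/√(1−ζ²)).
πζ/√(1−ζ²) = π·0.139/√(1−0.0193) = 0.4410, so %OS = 100·e^(−0.4410) = 64.3%.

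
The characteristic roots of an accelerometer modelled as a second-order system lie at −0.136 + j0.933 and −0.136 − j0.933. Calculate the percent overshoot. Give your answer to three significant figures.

With σ = 0.136, ω_d = 0.933: ω_n = √(σ²+ω_d²) = 0.943 rad/s, ζ = σ/ω_n = 0.144.
%OS = 100·exp(−πζ/√(1−ζ²)) = 63.3%.

%OS ≈ 63.3%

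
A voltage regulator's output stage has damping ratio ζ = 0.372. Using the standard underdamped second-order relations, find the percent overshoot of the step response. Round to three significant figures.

%OS ≈ 28.4%

For an underdamped second-order system, %OS = 100·exp(−πζ/√(1−ζ²)).
πζ/√(1−ζ²) = π·0.372/√(1−0.138) = 1.259, so %OS = 100·e^(−1.259) = 28.4%.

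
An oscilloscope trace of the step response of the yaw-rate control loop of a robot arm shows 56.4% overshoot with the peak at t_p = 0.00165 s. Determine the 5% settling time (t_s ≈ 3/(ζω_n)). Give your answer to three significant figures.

t_s ≈ 0.00864 s

The overshoot fixes ζ = −ln(OS)/√(π²+ln²(OS)) = 0.179.
t_p = π/ω_d ⇒ ω_d = 1900 rad/s; then ω_n = ω_d/√(1−ζ²) = 1940 rad/s.
t_s ≈ 3/(ζω_n) = 3/(0.179·1940) = 0.00864 s.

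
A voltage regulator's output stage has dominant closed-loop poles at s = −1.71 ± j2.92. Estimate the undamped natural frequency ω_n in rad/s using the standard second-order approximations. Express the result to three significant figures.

The poles are at −σ ± jω_d with σ = 1.71 and ω_d = 2.92, so ω_n = √(σ²+ω_d²) = 3.38 rad/s and ζ = σ/ω_n = 0.505.

ω_n ≈ 3.38 rad/s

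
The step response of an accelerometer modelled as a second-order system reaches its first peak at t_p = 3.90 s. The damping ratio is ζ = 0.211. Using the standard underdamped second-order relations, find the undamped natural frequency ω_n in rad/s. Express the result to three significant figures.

ω_n ≈ 0.824 rad/s

Peak time t_p = π/ω_d, so ω_d = π/t_p = π/3.90 = 0.806 rad/s.
ω_n = ω_d/√(1−ζ²) = 0.806/√0.955 = 0.824 rad/s.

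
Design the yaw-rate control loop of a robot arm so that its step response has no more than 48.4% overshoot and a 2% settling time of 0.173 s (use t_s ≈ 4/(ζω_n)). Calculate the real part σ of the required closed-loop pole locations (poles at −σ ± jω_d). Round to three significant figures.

The settling-time spec alone fixes σ = ζω_n = 4/t_s = 4/0.173 = 23.1.
(Overshoot then fixes ζ = 0.225 and hence ω_d = σ·√(1−ζ²)/ζ = 100 rad/s.)

σ ≈ 23.1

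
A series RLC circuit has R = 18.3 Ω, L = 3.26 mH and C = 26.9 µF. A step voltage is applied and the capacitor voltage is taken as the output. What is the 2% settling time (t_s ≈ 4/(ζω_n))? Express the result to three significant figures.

t_s ≈ 0.00143 s

For a series RLC circuit (capacitor voltage as output), ω_n = 1/√(LC) = 1/√(3.26 mH · 26.9 µF) = 3380 rad/s.
ζ = (R/2)·√(C/L) = (18.3/2)·√(26.9 µF/3.26 mH) = 0.831.
t_s ≈ 4/(ζω_n) = 0.00143 s.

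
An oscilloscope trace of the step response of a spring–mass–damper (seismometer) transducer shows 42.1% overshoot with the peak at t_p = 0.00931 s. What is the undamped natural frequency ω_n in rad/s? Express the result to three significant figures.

ζ from %OS: ζ = |ln 0.421|/√(π²+ln²0.421) = 0.265.
t_p = π/ω_d ⇒ ω_d = 337 rad/s; then ω_n = ω_d/√(1−ζ²) = 350 rad/s.

ω_n ≈ 350 rad/s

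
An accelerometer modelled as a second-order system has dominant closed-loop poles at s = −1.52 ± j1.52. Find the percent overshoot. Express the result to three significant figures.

%OS ≈ 4.32%

|pole| = ω_n = √(1.52² + 1.52²) = 2.15 rad/s; ζ = cos θ = σ/ω_n = 0.707.
Overshoot: exp(−π·0.707/√(1−0.707²)) = 0.0432, i.e. 4.32%.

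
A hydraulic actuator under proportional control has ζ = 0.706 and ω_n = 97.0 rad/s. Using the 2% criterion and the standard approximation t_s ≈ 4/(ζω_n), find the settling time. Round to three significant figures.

t_s ≈ 0.0584 s

t_s ≈ 4/(ζω_n) = 4/(0.706 × 97.0) = 0.0584 s.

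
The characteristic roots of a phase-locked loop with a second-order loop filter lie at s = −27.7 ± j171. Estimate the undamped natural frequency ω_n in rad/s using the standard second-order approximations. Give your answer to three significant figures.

With σ = 27.7, ω_d = 171: ω_n = √(σ²+ω_d²) = 173 rad/s, ζ = σ/ω_n = 0.160.

ω_n ≈ 173 rad/s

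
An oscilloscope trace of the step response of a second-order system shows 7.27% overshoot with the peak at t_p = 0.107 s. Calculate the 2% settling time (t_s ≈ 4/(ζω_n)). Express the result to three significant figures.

ζ from %OS: ζ = |ln 0.0727|/√(π²+ln²0.0727) = 0.641.
t_p = π/ω_d ⇒ ω_d = 29.4 rad/s; then ω_n = ω_d/√(1−ζ²) = 38.2 rad/s.
t_s ≈ 4/(ζω_n) = 4/(0.641·38.2) = 0.163 s.

t_s ≈ 0.163 s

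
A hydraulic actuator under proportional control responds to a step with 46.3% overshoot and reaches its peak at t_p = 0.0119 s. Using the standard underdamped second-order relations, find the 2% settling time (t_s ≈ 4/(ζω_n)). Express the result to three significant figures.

From the overshoot, ζ = −ln(OS)/√(π²+ln²(OS)) = 0.238.
t_p = π/ω_d ⇒ ω_d = 264 rad/s; then ω_n = ω_d/√(1−ζ²) = 272 rad/s.
t_s ≈ 4/(ζω_n) = 4/(0.238·272) = 0.0618 s.

t_s ≈ 0.0618 s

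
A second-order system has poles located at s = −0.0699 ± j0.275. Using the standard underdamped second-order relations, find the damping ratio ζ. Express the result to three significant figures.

ζ ≈ 0.246

|pole| = ω_n = √(0.0699² + 0.275²) = 0.284 rad/s; ζ = cos θ = σ/ω_n = 0.246.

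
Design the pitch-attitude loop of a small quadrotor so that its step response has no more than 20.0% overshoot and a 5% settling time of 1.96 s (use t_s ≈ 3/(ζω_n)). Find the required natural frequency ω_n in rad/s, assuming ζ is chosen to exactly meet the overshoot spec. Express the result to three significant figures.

ω_n ≈ 3.36 rad/s

Inverting the overshoot relation: ζ = |ln 0.200|/√(π² + ln²0.200) = 0.456.
Then ω_n = 3/(ζ t_s) = 3/(0.456 × 1.96) = 3.36 rad/s.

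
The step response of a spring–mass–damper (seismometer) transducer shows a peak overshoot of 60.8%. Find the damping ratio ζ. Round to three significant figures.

ζ = −ln(OS)/√(π² + (ln OS)²). With OS = 0.608, ln OS = −0.4976 and ζ = 0.4976/3.181 = 0.156.

ζ ≈ 0.156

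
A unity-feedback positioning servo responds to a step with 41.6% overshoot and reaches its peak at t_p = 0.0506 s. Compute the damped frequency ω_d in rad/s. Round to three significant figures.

ω_d ≈ 62.1 rad/s

t_p = π/ω_d, so ω_d = π/0.0506 = 62.1 rad/s.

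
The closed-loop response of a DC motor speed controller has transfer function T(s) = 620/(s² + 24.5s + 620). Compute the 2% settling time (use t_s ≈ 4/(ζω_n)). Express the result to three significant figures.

Matching coefficients with s² + 2ζω_n s + ω_n² gives ω_n² = 620 ⇒ ω_n = 24.9 rad/s, and ζ = 24.5/(2ω_n) = 0.492.
t_s ≈ 4/(ζω_n) = 4/(0.492·24.9) = 0.327 s.

t_s ≈ 0.327 s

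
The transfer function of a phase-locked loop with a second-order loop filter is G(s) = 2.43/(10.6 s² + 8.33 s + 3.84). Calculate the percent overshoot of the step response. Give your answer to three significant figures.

Dividing through by 10.6: denominator becomes s² + 0.7858 s + 0.3623.
So ω_n = √0.3623 = 0.602 rad/s and ζ = 0.7858/(2·0.602) = 0.653.
%OS = 100 e^{−πζ/√(1−ζ²)} with ζ = 0.653 gives 6.67%.

%OS ≈ 6.67%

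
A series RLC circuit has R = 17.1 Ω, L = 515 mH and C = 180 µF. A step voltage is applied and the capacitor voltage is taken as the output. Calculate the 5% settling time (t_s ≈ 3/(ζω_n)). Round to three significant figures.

For a series RLC circuit (capacitor voltage as output), ω_n = 1/√(LC) = 1/√(515 mH · 180 µF) = 104 rad/s.
ζ = (R/2)·√(C/L) = (17.1/2)·√(180 µF/515 mH) = 0.160.
t_s ≈ 3/(ζω_n) = 0.181 s.

t_s ≈ 0.181 s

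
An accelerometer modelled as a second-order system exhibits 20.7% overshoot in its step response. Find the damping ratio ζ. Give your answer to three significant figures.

ζ ≈ 0.448

From %OS = 100·exp(−πζ/√(1−ζ²)), invert to get ζ = −ln(OS)/√(π² + ln²(OS)) with OS = 0.207.
−ln 0.207 = 1.575, so ζ = 1.575/√(π² + 2.481) = 0.448.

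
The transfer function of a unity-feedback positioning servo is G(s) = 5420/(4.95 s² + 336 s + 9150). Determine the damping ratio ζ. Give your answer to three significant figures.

Dividing through by 4.95: denominator becomes s² + 67.88 s + 1848.
So ω_n = √1848 = 43.0 rad/s and ζ = 67.88/(2·43.0) = 0.789.

ζ ≈ 0.789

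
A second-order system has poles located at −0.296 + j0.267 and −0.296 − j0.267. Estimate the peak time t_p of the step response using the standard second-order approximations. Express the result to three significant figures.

t_p ≈ 11.8 s

t_p = π/ω_d with ω_d = 0.267 (the imaginary part), so t_p = 11.8 s.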